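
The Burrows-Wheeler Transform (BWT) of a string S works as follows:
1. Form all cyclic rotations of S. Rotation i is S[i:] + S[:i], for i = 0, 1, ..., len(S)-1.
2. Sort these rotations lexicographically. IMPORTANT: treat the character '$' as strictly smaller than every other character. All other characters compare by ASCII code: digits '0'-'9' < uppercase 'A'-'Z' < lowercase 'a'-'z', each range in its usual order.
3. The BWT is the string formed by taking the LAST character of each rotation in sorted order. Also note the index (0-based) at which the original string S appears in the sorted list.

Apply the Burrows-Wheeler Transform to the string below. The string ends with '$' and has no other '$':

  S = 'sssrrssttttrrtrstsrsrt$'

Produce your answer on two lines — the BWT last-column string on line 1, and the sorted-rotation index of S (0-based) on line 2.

Answer: tstsrtsrstrs$rrsrtrstts
12

Derivation:
All 23 rotations (rotation i = S[i:]+S[:i]):
  rot[0] = sssrrssttttrrtrstsrsrt$
  rot[1] = ssrrssttttrrtrstsrsrt$s
  rot[2] = srrssttttrrtrstsrsrt$ss
  rot[3] = rrssttttrrtrstsrsrt$sss
  rot[4] = rssttttrrtrstsrsrt$sssr
  rot[5] = ssttttrrtrstsrsrt$sssrr
  rot[6] = sttttrrtrstsrsrt$sssrrs
  rot[7] = ttttrrtrstsrsrt$sssrrss
  rot[8] = tttrrtrstsrsrt$sssrrsst
  rot[9] = ttrrtrstsrsrt$sssrrsstt
  rot[10] = trrtrstsrsrt$sssrrssttt
  rot[11] = rrtrstsrsrt$sssrrsstttt
  rot[12] = rtrstsrsrt$sssrrssttttr
  rot[13] = trstsrsrt$sssrrssttttrr
  rot[14] = rstsrsrt$sssrrssttttrrt
  rot[15] = stsrsrt$sssrrssttttrrtr
  rot[16] = tsrsrt$sssrrssttttrrtrs
  rot[17] = srsrt$sssrrssttttrrtrst
  rot[18] = rsrt$sssrrssttttrrtrsts
  rot[19] = srt$sssrrssttttrrtrstsr
  rot[20] = rt$sssrrssttttrrtrstsrs
  rot[21] = t$sssrrssttttrrtrstsrsr
  rot[22] = $sssrrssttttrrtrstsrsrt
Sorted (with $ < everything):
  sorted[0] = $sssrrssttttrrtrstsrsrt  (last char: 't')
  sorted[1] = rrssttttrrtrstsrsrt$sss  (last char: 's')
  sorted[2] = rrtrstsrsrt$sssrrsstttt  (last char: 't')
  sorted[3] = rsrt$sssrrssttttrrtrsts  (last char: 's')
  sorted[4] = rssttttrrtrstsrsrt$sssr  (last char: 'r')
  sorted[5] = rstsrsrt$sssrrssttttrrt  (last char: 't')
  sorted[6] = rt$sssrrssttttrrtrstsrs  (last char: 's')
  sorted[7] = rtrstsrsrt$sssrrssttttr  (last char: 'r')
  sorted[8] = srrssttttrrtrstsrsrt$ss  (last char: 's')
  sorted[9] = srsrt$sssrrssttttrrtrst  (last char: 't')
  sorted[10] = srt$sssrrssttttrrtrstsr  (last char: 'r')
  sorted[11] = ssrrssttttrrtrstsrsrt$s  (last char: 's')
  sorted[12] = sssrrssttttrrtrstsrsrt$  (last char: '$')
  sorted[13] = ssttttrrtrstsrsrt$sssrr  (last char: 'r')
  sorted[14] = stsrsrt$sssrrssttttrrtr  (last char: 'r')
  sorted[15] = sttttrrtrstsrsrt$sssrrs  (last char: 's')
  sorted[16] = t$sssrrssttttrrtrstsrsr  (last char: 'r')
  sorted[17] = trrtrstsrsrt$sssrrssttt  (last char: 't')
  sorted[18] = trstsrsrt$sssrrssttttrr  (last char: 'r')
  sorted[19] = tsrsrt$sssrrssttttrrtrs  (last char: 's')
  sorted[20] = ttrrtrstsrsrt$sssrrsstt  (last char: 't')
  sorted[21] = tttrrtrstsrsrt$sssrrsst  (last char: 't')
  sorted[22] = ttttrrtrstsrsrt$sssrrss  (last char: 's')
Last column: tstsrtsrstrs$rrsrtrstts
Original string S is at sorted index 12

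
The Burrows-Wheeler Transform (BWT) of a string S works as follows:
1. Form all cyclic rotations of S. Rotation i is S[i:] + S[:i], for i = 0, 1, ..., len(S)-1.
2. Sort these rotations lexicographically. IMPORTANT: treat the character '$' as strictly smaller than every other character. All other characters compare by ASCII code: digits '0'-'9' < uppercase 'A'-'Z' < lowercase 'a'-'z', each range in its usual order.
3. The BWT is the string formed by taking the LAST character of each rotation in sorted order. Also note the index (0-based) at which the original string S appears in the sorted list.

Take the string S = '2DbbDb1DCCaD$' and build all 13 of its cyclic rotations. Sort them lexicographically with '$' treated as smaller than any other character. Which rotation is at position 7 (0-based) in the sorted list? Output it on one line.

Answer: Db1DCCaD$2Dbb

Derivation:
All 13 rotations (rotation i = S[i:]+S[:i]):
  rot[0] = 2DbbDb1DCCaD$
  rot[1] = DbbDb1DCCaD$2
  rot[2] = bbDb1DCCaD$2D
  rot[3] = bDb1DCCaD$2Db
  rot[4] = Db1DCCaD$2Dbb
  rot[5] = b1DCCaD$2DbbD
  rot[6] = 1DCCaD$2DbbDb
  rot[7] = DCCaD$2DbbDb1
  rot[8] = CCaD$2DbbDb1D
  rot[9] = CaD$2DbbDb1DC
  rot[10] = aD$2DbbDb1DCC
  rot[11] = D$2DbbDb1DCCa
  rot[12] = $2DbbDb1DCCaD
Sorted (with $ < everything):
  sorted[0] = $2DbbDb1DCCaD
  sorted[1] = 1DCCaD$2DbbDb
  sorted[2] = 2DbbDb1DCCaD$
  sorted[3] = CCaD$2DbbDb1D
  sorted[4] = CaD$2DbbDb1DC
  sorted[5] = D$2DbbDb1DCCa
  sorted[6] = DCCaD$2DbbDb1
  sorted[7] = Db1DCCaD$2Dbb
  sorted[8] = DbbDb1DCCaD$2
  sorted[9] = aD$2DbbDb1DCC
  sorted[10] = b1DCCaD$2DbbD
  sorted[11] = bDb1DCCaD$2Db
  sorted[12] = bbDb1DCCaD$2D
sorted[7] = Db1DCCaD$2Dbb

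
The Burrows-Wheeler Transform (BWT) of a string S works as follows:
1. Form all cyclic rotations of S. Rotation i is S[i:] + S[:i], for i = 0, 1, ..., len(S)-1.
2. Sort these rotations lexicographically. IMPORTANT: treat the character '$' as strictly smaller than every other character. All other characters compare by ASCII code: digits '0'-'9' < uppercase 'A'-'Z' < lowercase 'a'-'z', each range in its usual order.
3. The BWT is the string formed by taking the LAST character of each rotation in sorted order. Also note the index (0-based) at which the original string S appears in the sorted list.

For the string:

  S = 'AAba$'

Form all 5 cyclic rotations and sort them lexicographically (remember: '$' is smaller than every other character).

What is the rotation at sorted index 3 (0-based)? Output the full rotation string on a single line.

Answer: a$AAb

Derivation:
All 5 rotations (rotation i = S[i:]+S[:i]):
  rot[0] = AAba$
  rot[1] = Aba$A
  rot[2] = ba$AA
  rot[3] = a$AAb
  rot[4] = $AAba
Sorted (with $ < everything):
  sorted[0] = $AAba
  sorted[1] = AAba$
  sorted[2] = Aba$A
  sorted[3] = a$AAb
  sorted[4] = ba$AA
sorted[3] = a$AAb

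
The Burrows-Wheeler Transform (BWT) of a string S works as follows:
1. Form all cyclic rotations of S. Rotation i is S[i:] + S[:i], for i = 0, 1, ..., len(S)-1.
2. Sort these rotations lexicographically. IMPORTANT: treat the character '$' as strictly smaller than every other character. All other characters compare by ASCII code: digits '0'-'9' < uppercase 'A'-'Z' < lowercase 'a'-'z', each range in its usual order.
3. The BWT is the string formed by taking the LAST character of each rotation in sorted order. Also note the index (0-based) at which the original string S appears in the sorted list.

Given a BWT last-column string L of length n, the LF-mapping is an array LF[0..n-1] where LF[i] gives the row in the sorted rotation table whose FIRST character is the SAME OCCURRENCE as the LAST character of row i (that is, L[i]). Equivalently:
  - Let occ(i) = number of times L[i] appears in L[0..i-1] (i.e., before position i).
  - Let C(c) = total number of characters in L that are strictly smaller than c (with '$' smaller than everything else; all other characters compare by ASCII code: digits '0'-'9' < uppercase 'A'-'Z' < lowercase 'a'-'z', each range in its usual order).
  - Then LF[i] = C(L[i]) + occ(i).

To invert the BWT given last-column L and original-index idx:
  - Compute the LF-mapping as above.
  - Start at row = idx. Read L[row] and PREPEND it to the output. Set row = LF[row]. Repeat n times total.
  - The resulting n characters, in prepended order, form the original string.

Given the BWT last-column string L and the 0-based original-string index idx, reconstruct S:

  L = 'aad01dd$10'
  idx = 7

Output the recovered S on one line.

Answer: d0da011da$

Derivation:
LF mapping: 5 6 7 1 3 8 9 0 4 2
Walk LF starting at row 7, prepending L[row]:
  step 1: row=7, L[7]='$', prepend. Next row=LF[7]=0
  step 2: row=0, L[0]='a', prepend. Next row=LF[0]=5
  step 3: row=5, L[5]='d', prepend. Next row=LF[5]=8
  step 4: row=8, L[8]='1', prepend. Next row=LF[8]=4
  step 5: row=4, L[4]='1', prepend. Next row=LF[4]=3
  step 6: row=3, L[3]='0', prepend. Next row=LF[3]=1
  step 7: row=1, L[1]='a', prepend. Next row=LF[1]=6
  step 8: row=6, L[6]='d', prepend. Next row=LF[6]=9
  step 9: row=9, L[9]='0', prepend. Next row=LF[9]=2
  step 10: row=2, L[2]='d', prepend. Next row=LF[2]=7
Reversed output: d0da011da$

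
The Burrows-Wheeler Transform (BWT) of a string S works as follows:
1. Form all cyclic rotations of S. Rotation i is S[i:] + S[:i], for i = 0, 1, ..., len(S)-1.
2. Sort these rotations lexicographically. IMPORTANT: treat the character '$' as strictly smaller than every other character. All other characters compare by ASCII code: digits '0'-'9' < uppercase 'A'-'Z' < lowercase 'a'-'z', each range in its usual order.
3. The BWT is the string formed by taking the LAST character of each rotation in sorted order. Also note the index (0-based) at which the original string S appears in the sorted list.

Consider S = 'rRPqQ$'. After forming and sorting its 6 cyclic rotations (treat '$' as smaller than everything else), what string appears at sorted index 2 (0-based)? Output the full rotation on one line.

Answer: Q$rRPq

Derivation:
All 6 rotations (rotation i = S[i:]+S[:i]):
  rot[0] = rRPqQ$
  rot[1] = RPqQ$r
  rot[2] = PqQ$rR
  rot[3] = qQ$rRP
  rot[4] = Q$rRPq
  rot[5] = $rRPqQ
Sorted (with $ < everything):
  sorted[0] = $rRPqQ
  sorted[1] = PqQ$rR
  sorted[2] = Q$rRPq
  sorted[3] = RPqQ$r
  sorted[4] = qQ$rRP
  sorted[5] = rRPqQ$
sorted[2] = Q$rRPq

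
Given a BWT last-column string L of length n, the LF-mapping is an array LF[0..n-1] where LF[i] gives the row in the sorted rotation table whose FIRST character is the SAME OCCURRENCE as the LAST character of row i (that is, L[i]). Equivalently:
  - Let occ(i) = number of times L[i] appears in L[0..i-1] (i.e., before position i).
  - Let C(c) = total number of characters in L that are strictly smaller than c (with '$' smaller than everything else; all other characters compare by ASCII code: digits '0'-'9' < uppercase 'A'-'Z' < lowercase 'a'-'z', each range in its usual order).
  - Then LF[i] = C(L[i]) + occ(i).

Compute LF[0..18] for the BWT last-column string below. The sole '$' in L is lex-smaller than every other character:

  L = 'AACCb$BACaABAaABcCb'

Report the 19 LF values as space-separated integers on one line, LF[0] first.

Char counts: '$':1, 'A':6, 'B':3, 'C':4, 'a':2, 'b':2, 'c':1
C (first-col start): C('$')=0, C('A')=1, C('B')=7, C('C')=10, C('a')=14, C('b')=16, C('c')=18
L[0]='A': occ=0, LF[0]=C('A')+0=1+0=1
L[1]='A': occ=1, LF[1]=C('A')+1=1+1=2
L[2]='C': occ=0, LF[2]=C('C')+0=10+0=10
L[3]='C': occ=1, LF[3]=C('C')+1=10+1=11
L[4]='b': occ=0, LF[4]=C('b')+0=16+0=16
L[5]='$': occ=0, LF[5]=C('$')+0=0+0=0
L[6]='B': occ=0, LF[6]=C('B')+0=7+0=7
L[7]='A': occ=2, LF[7]=C('A')+2=1+2=3
L[8]='C': occ=2, LF[8]=C('C')+2=10+2=12
L[9]='a': occ=0, LF[9]=C('a')+0=14+0=14
L[10]='A': occ=3, LF[10]=C('A')+3=1+3=4
L[11]='B': occ=1, LF[11]=C('B')+1=7+1=8
L[12]='A': occ=4, LF[12]=C('A')+4=1+4=5
L[13]='a': occ=1, LF[13]=C('a')+1=14+1=15
L[14]='A': occ=5, LF[14]=C('A')+5=1+5=6
L[15]='B': occ=2, LF[15]=C('B')+2=7+2=9
L[16]='c': occ=0, LF[16]=C('c')+0=18+0=18
L[17]='C': occ=3, LF[17]=C('C')+3=10+3=13
L[18]='b': occ=1, LF[18]=C('b')+1=16+1=17

Answer: 1 2 10 11 16 0 7 3 12 14 4 8 5 15 6 9 18 13 17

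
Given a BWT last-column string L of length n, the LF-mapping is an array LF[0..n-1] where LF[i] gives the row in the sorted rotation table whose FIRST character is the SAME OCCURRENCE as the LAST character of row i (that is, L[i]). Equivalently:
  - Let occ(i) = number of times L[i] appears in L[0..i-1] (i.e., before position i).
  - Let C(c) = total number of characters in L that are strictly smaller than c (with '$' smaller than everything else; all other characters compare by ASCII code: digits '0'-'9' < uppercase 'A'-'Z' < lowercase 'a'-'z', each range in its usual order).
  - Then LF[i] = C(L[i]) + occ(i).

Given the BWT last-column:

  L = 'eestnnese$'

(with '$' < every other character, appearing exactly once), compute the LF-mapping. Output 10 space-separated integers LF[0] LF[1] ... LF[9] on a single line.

Char counts: '$':1, 'e':4, 'n':2, 's':2, 't':1
C (first-col start): C('$')=0, C('e')=1, C('n')=5, C('s')=7, C('t')=9
L[0]='e': occ=0, LF[0]=C('e')+0=1+0=1
L[1]='e': occ=1, LF[1]=C('e')+1=1+1=2
L[2]='s': occ=0, LF[2]=C('s')+0=7+0=7
L[3]='t': occ=0, LF[3]=C('t')+0=9+0=9
L[4]='n': occ=0, LF[4]=C('n')+0=5+0=5
L[5]='n': occ=1, LF[5]=C('n')+1=5+1=6
L[6]='e': occ=2, LF[6]=C('e')+2=1+2=3
L[7]='s': occ=1, LF[7]=C('s')+1=7+1=8
L[8]='e': occ=3, LF[8]=C('e')+3=1+3=4
L[9]='$': occ=0, LF[9]=C('$')+0=0+0=0

Answer: 1 2 7 9 5 6 3 8 4 0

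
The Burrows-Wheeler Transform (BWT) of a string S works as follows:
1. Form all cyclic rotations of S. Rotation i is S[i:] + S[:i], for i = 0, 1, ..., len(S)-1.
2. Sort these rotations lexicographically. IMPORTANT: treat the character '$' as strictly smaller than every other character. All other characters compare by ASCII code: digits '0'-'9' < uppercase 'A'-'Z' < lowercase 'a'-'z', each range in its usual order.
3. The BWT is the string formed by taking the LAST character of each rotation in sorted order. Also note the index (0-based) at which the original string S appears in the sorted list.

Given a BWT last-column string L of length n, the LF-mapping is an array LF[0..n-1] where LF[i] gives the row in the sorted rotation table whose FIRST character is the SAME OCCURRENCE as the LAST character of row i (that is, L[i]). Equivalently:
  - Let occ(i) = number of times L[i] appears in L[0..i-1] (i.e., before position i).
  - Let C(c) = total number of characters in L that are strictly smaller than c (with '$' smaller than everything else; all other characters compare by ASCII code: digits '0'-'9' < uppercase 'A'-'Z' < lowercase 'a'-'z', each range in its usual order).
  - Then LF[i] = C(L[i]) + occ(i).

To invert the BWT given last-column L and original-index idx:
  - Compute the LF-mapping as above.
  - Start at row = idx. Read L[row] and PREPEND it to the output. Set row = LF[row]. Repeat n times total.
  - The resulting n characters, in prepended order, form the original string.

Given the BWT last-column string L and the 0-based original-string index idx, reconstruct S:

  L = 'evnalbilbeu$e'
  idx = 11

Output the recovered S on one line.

LF mapping: 4 12 10 1 8 2 7 9 3 5 11 0 6
Walk LF starting at row 11, prepending L[row]:
  step 1: row=11, L[11]='$', prepend. Next row=LF[11]=0
  step 2: row=0, L[0]='e', prepend. Next row=LF[0]=4
  step 3: row=4, L[4]='l', prepend. Next row=LF[4]=8
  step 4: row=8, L[8]='b', prepend. Next row=LF[8]=3
  step 5: row=3, L[3]='a', prepend. Next row=LF[3]=1
  step 6: row=1, L[1]='v', prepend. Next row=LF[1]=12
  step 7: row=12, L[12]='e', prepend. Next row=LF[12]=6
  step 8: row=6, L[6]='i', prepend. Next row=LF[6]=7
  step 9: row=7, L[7]='l', prepend. Next row=LF[7]=9
  step 10: row=9, L[9]='e', prepend. Next row=LF[9]=5
  step 11: row=5, L[5]='b', prepend. Next row=LF[5]=2
  step 12: row=2, L[2]='n', prepend. Next row=LF[2]=10
  step 13: row=10, L[10]='u', prepend. Next row=LF[10]=11
Reversed output: unbelievable$

Answer: unbelievable$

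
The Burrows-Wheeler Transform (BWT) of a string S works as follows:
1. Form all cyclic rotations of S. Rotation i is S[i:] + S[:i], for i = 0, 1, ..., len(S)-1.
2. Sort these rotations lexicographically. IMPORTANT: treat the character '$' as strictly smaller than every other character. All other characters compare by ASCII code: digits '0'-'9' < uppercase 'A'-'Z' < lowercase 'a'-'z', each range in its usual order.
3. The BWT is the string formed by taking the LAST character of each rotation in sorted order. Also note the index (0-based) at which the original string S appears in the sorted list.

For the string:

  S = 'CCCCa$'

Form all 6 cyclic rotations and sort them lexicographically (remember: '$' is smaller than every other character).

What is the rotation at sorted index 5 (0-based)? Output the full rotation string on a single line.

Answer: a$CCCC

Derivation:
All 6 rotations (rotation i = S[i:]+S[:i]):
  rot[0] = CCCCa$
  rot[1] = CCCa$C
  rot[2] = CCa$CC
  rot[3] = Ca$CCC
  rot[4] = a$CCCC
  rot[5] = $CCCCa
Sorted (with $ < everything):
  sorted[0] = $CCCCa
  sorted[1] = CCCCa$
  sorted[2] = CCCa$C
  sorted[3] = CCa$CC
  sorted[4] = Ca$CCC
  sorted[5] = a$CCCC
sorted[5] = a$CCCC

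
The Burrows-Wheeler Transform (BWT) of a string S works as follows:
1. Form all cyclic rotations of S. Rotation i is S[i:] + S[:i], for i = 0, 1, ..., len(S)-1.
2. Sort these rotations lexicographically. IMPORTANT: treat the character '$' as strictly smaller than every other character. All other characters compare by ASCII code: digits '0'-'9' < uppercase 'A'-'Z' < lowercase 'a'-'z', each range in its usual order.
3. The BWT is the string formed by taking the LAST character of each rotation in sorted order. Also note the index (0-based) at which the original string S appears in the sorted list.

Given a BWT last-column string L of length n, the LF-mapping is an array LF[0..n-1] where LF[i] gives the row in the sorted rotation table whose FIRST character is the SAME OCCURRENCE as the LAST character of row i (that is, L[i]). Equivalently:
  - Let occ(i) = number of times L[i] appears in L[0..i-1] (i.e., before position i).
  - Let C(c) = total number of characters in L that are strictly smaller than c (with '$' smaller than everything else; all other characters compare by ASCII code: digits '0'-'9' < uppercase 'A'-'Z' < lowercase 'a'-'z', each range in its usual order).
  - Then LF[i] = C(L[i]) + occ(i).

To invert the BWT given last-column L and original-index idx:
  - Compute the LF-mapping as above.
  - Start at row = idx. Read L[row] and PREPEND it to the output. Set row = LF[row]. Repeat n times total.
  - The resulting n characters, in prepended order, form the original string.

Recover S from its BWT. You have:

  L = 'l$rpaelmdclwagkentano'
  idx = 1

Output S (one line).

Answer: acknowledgmentparall$

Derivation:
LF mapping: 10 0 18 17 1 6 11 13 5 4 12 20 2 8 9 7 14 19 3 15 16
Walk LF starting at row 1, prepending L[row]:
  step 1: row=1, L[1]='$', prepend. Next row=LF[1]=0
  step 2: row=0, L[0]='l', prepend. Next row=LF[0]=10
  step 3: row=10, L[10]='l', prepend. Next row=LF[10]=12
  step 4: row=12, L[12]='a', prepend. Next row=LF[12]=2
  step 5: row=2, L[2]='r', prepend. Next row=LF[2]=18
  step 6: row=18, L[18]='a', prepend. Next row=LF[18]=3
  step 7: row=3, L[3]='p', prepend. Next row=LF[3]=17
  step 8: row=17, L[17]='t', prepend. Next row=LF[17]=19
  step 9: row=19, L[19]='n', prepend. Next row=LF[19]=15
  step 10: row=15, L[15]='e', prepend. Next row=LF[15]=7
  step 11: row=7, L[7]='m', prepend. Next row=LF[7]=13
  step 12: row=13, L[13]='g', prepend. Next row=LF[13]=8
  step 13: row=8, L[8]='d', prepend. Next row=LF[8]=5
  step 14: row=5, L[5]='e', prepend. Next row=LF[5]=6
  step 15: row=6, L[6]='l', prepend. Next row=LF[6]=11
  step 16: row=11, L[11]='w', prepend. Next row=LF[11]=20
  step 17: row=20, L[20]='o', prepend. Next row=LF[20]=16
  step 18: row=16, L[16]='n', prepend. Next row=LF[16]=14
  step 19: row=14, L[14]='k', prepend. Next row=LF[14]=9
  step 20: row=9, L[9]='c', prepend. Next row=LF[9]=4
  step 21: row=4, L[4]='a', prepend. Next row=LF[4]=1
Reversed output: acknowledgmentparall$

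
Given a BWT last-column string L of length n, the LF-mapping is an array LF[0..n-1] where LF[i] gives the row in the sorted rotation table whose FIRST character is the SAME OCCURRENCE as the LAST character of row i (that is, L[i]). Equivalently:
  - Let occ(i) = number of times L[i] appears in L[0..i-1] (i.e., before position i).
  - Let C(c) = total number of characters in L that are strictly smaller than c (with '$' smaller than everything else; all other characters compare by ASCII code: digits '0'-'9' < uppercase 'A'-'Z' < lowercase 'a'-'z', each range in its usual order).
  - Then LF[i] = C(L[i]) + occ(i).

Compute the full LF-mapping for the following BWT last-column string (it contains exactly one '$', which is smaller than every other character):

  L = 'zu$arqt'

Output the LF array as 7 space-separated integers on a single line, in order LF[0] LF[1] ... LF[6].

Char counts: '$':1, 'a':1, 'q':1, 'r':1, 't':1, 'u':1, 'z':1
C (first-col start): C('$')=0, C('a')=1, C('q')=2, C('r')=3, C('t')=4, C('u')=5, C('z')=6
L[0]='z': occ=0, LF[0]=C('z')+0=6+0=6
L[1]='u': occ=0, LF[1]=C('u')+0=5+0=5
L[2]='$': occ=0, LF[2]=C('$')+0=0+0=0
L[3]='a': occ=0, LF[3]=C('a')+0=1+0=1
L[4]='r': occ=0, LF[4]=C('r')+0=3+0=3
L[5]='q': occ=0, LF[5]=C('q')+0=2+0=2
L[6]='t': occ=0, LF[6]=C('t')+0=4+0=4

Answer: 6 5 0 1 3 2 4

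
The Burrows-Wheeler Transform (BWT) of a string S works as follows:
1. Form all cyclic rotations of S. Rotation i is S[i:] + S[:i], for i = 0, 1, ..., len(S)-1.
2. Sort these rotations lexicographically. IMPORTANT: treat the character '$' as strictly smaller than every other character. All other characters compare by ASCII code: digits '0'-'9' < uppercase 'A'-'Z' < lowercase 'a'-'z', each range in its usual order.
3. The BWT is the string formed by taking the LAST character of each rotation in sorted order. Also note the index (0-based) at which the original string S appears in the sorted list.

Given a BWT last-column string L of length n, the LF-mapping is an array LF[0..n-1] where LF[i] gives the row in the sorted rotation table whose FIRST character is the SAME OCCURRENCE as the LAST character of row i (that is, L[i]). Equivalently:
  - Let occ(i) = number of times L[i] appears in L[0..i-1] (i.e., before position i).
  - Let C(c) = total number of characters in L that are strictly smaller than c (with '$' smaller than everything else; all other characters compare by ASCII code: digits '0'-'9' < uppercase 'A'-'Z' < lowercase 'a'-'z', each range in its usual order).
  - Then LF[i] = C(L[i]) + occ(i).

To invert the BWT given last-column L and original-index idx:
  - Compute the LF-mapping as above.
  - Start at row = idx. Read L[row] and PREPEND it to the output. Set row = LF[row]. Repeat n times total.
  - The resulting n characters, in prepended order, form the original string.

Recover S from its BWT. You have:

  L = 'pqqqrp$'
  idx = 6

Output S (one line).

Answer: rqpqqp$

Derivation:
LF mapping: 1 3 4 5 6 2 0
Walk LF starting at row 6, prepending L[row]:
  step 1: row=6, L[6]='$', prepend. Next row=LF[6]=0
  step 2: row=0, L[0]='p', prepend. Next row=LF[0]=1
  step 3: row=1, L[1]='q', prepend. Next row=LF[1]=3
  step 4: row=3, L[3]='q', prepend. Next row=LF[3]=5
  step 5: row=5, L[5]='p', prepend. Next row=LF[5]=2
  step 6: row=2, L[2]='q', prepend. Next row=LF[2]=4
  step 7: row=4, L[4]='r', prepend. Next row=LF[4]=6
Reversed output: rqpqqp$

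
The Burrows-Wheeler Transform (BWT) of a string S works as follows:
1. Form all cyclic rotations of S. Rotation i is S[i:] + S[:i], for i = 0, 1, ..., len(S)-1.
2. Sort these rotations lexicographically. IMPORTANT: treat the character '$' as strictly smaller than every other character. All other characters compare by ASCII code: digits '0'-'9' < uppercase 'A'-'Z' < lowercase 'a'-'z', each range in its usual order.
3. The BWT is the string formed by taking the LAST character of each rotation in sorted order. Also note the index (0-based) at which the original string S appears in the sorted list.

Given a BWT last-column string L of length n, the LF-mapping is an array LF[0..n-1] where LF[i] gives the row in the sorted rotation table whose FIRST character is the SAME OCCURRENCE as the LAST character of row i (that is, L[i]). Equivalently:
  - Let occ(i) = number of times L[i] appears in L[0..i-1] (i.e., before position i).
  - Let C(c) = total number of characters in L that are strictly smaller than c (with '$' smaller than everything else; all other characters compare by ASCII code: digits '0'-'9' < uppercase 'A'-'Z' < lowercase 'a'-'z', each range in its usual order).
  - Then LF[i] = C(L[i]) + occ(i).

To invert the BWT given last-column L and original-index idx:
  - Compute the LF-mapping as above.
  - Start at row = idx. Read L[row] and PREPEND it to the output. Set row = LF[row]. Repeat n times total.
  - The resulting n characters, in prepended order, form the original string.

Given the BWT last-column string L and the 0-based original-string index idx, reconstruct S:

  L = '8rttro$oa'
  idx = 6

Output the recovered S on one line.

Answer: rotator8$

Derivation:
LF mapping: 1 5 7 8 6 3 0 4 2
Walk LF starting at row 6, prepending L[row]:
  step 1: row=6, L[6]='$', prepend. Next row=LF[6]=0
  step 2: row=0, L[0]='8', prepend. Next row=LF[0]=1
  step 3: row=1, L[1]='r', prepend. Next row=LF[1]=5
  step 4: row=5, L[5]='o', prepend. Next row=LF[5]=3
  step 5: row=3, L[3]='t', prepend. Next row=LF[3]=8
  step 6: row=8, L[8]='a', prepend. Next row=LF[8]=2
  step 7: row=2, L[2]='t', prepend. Next row=LF[2]=7
  step 8: row=7, L[7]='o', prepend. Next row=LF[7]=4
  step 9: row=4, L[4]='r', prepend. Next row=LF[4]=6
Reversed output: rotator8$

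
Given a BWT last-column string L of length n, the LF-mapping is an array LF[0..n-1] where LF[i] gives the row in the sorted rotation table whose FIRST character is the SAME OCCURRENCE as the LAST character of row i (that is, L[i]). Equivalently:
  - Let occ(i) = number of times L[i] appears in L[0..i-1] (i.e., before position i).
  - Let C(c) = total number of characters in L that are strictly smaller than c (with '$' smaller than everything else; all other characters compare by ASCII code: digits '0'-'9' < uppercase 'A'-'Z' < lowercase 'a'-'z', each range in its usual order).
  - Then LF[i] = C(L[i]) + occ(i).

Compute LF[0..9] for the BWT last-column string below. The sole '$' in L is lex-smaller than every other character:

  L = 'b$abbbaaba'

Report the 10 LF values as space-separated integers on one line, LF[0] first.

Answer: 5 0 1 6 7 8 2 3 9 4

Derivation:
Char counts: '$':1, 'a':4, 'b':5
C (first-col start): C('$')=0, C('a')=1, C('b')=5
L[0]='b': occ=0, LF[0]=C('b')+0=5+0=5
L[1]='$': occ=0, LF[1]=C('$')+0=0+0=0
L[2]='a': occ=0, LF[2]=C('a')+0=1+0=1
L[3]='b': occ=1, LF[3]=C('b')+1=5+1=6
L[4]='b': occ=2, LF[4]=C('b')+2=5+2=7
L[5]='b': occ=3, LF[5]=C('b')+3=5+3=8
L[6]='a': occ=1, LF[6]=C('a')+1=1+1=2
L[7]='a': occ=2, LF[7]=C('a')+2=1+2=3
L[8]='b': occ=4, LF[8]=C('b')+4=5+4=9
L[9]='a': occ=3, LF[9]=C('a')+3=1+3=4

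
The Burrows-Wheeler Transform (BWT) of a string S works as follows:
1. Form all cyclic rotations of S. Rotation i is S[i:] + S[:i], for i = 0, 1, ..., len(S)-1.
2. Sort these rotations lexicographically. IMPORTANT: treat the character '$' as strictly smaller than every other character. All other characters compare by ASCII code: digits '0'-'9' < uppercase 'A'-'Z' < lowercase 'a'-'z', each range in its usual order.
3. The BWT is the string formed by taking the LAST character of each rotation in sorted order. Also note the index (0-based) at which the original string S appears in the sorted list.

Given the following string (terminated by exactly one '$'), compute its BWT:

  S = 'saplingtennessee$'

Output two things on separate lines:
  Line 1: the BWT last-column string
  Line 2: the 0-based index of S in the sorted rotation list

All 17 rotations (rotation i = S[i:]+S[:i]):
  rot[0] = saplingtennessee$
  rot[1] = aplingtennessee$s
  rot[2] = plingtennessee$sa
  rot[3] = lingtennessee$sap
  rot[4] = ingtennessee$sapl
  rot[5] = ngtennessee$sapli
  rot[6] = gtennessee$saplin
  rot[7] = tennessee$sapling
  rot[8] = ennessee$saplingt
  rot[9] = nnessee$saplingte
  rot[10] = nessee$saplingten
  rot[11] = essee$saplingtenn
  rot[12] = ssee$saplingtenne
  rot[13] = see$saplingtennes
  rot[14] = ee$saplingtenness
  rot[15] = e$saplingtennesse
  rot[16] = $saplingtennessee
Sorted (with $ < everything):
  sorted[0] = $saplingtennessee  (last char: 'e')
  sorted[1] = aplingtennessee$s  (last char: 's')
  sorted[2] = e$saplingtennesse  (last char: 'e')
  sorted[3] = ee$saplingtenness  (last char: 's')
  sorted[4] = ennessee$saplingt  (last char: 't')
  sorted[5] = essee$saplingtenn  (last char: 'n')
  sorted[6] = gtennessee$saplin  (last char: 'n')
  sorted[7] = ingtennessee$sapl  (last char: 'l')
  sorted[8] = lingtennessee$sap  (last char: 'p')
  sorted[9] = nessee$saplingten  (last char: 'n')
  sorted[10] = ngtennessee$sapli  (last char: 'i')
  sorted[11] = nnessee$saplingte  (last char: 'e')
  sorted[12] = plingtennessee$sa  (last char: 'a')
  sorted[13] = saplingtennessee$  (last char: '$')
  sorted[14] = see$saplingtennes  (last char: 's')
  sorted[15] = ssee$saplingtenne  (last char: 'e')
  sorted[16] = tennessee$sapling  (last char: 'g')
Last column: esestnnlpniea$seg
Original string S is at sorted index 13

Answer: esestnnlpniea$seg
13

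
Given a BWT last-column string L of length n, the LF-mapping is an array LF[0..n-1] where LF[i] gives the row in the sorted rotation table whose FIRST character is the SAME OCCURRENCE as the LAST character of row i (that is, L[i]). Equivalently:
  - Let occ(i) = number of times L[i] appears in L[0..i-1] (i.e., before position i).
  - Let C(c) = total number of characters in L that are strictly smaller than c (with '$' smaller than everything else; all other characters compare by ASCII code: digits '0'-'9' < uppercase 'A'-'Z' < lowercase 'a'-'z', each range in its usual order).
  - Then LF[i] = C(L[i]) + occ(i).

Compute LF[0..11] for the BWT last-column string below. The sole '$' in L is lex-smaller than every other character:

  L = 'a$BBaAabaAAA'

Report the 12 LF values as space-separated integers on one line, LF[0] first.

Char counts: '$':1, 'A':4, 'B':2, 'a':4, 'b':1
C (first-col start): C('$')=0, C('A')=1, C('B')=5, C('a')=7, C('b')=11
L[0]='a': occ=0, LF[0]=C('a')+0=7+0=7
L[1]='$': occ=0, LF[1]=C('$')+0=0+0=0
L[2]='B': occ=0, LF[2]=C('B')+0=5+0=5
L[3]='B': occ=1, LF[3]=C('B')+1=5+1=6
L[4]='a': occ=1, LF[4]=C('a')+1=7+1=8
L[5]='A': occ=0, LF[5]=C('A')+0=1+0=1
L[6]='a': occ=2, LF[6]=C('a')+2=7+2=9
L[7]='b': occ=0, LF[7]=C('b')+0=11+0=11
L[8]='a': occ=3, LF[8]=C('a')+3=7+3=10
L[9]='A': occ=1, LF[9]=C('A')+1=1+1=2
L[10]='A': occ=2, LF[10]=C('A')+2=1+2=3
L[11]='A': occ=3, LF[11]=C('A')+3=1+3=4

Answer: 7 0 5 6 8 1 9 11 10 2 3 4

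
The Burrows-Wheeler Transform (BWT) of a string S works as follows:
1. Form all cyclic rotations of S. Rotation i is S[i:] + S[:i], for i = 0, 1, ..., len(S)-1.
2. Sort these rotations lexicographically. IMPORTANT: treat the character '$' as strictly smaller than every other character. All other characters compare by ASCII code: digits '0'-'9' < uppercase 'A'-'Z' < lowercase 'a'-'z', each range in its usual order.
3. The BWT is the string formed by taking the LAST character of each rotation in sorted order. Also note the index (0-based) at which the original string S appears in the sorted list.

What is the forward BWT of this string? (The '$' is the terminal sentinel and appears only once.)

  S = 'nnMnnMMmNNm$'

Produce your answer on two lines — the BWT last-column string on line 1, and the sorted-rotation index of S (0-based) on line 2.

All 12 rotations (rotation i = S[i:]+S[:i]):
  rot[0] = nnMnnMMmNNm$
  rot[1] = nMnnMMmNNm$n
  rot[2] = MnnMMmNNm$nn
  rot[3] = nnMMmNNm$nnM
  rot[4] = nMMmNNm$nnMn
  rot[5] = MMmNNm$nnMnn
  rot[6] = MmNNm$nnMnnM
  rot[7] = mNNm$nnMnnMM
  rot[8] = NNm$nnMnnMMm
  rot[9] = Nm$nnMnnMMmN
  rot[10] = m$nnMnnMMmNN
  rot[11] = $nnMnnMMmNNm
Sorted (with $ < everything):
  sorted[0] = $nnMnnMMmNNm  (last char: 'm')
  sorted[1] = MMmNNm$nnMnn  (last char: 'n')
  sorted[2] = MmNNm$nnMnnM  (last char: 'M')
  sorted[3] = MnnMMmNNm$nn  (last char: 'n')
  sorted[4] = NNm$nnMnnMMm  (last char: 'm')
  sorted[5] = Nm$nnMnnMMmN  (last char: 'N')
  sorted[6] = m$nnMnnMMmNN  (last char: 'N')
  sorted[7] = mNNm$nnMnnMM  (last char: 'M')
  sorted[8] = nMMmNNm$nnMn  (last char: 'n')
  sorted[9] = nMnnMMmNNm$n  (last char: 'n')
  sorted[10] = nnMMmNNm$nnM  (last char: 'M')
  sorted[11] = nnMnnMMmNNm$  (last char: '$')
Last column: mnMnmNNMnnM$
Original string S is at sorted index 11

Answer: mnMnmNNMnnM$
11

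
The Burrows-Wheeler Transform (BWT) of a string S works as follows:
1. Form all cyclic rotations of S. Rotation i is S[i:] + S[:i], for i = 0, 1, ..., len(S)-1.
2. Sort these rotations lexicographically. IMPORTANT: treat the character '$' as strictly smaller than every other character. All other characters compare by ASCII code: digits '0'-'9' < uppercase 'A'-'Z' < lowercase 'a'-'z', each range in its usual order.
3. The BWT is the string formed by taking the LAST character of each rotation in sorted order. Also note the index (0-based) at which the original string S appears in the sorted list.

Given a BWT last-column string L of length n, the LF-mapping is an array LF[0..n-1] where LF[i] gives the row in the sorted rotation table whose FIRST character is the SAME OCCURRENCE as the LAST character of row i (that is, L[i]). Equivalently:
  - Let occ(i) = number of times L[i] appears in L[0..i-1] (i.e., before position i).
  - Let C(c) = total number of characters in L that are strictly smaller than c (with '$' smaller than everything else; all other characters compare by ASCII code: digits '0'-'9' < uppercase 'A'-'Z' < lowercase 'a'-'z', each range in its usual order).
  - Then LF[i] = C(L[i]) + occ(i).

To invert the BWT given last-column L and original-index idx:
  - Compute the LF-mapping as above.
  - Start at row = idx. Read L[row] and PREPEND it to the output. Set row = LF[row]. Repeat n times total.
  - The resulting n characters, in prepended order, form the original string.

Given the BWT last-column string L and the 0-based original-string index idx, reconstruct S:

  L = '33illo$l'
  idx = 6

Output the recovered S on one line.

Answer: lolli33$

Derivation:
LF mapping: 1 2 3 4 5 7 0 6
Walk LF starting at row 6, prepending L[row]:
  step 1: row=6, L[6]='$', prepend. Next row=LF[6]=0
  step 2: row=0, L[0]='3', prepend. Next row=LF[0]=1
  step 3: row=1, L[1]='3', prepend. Next row=LF[1]=2
  step 4: row=2, L[2]='i', prepend. Next row=LF[2]=3
  step 5: row=3, L[3]='l', prepend. Next row=LF[3]=4
  step 6: row=4, L[4]='l', prepend. Next row=LF[4]=5
  step 7: row=5, L[5]='o', prepend. Next row=LF[5]=7
  step 8: row=7, L[7]='l', prepend. Next row=LF[7]=6
Reversed output: lolli33$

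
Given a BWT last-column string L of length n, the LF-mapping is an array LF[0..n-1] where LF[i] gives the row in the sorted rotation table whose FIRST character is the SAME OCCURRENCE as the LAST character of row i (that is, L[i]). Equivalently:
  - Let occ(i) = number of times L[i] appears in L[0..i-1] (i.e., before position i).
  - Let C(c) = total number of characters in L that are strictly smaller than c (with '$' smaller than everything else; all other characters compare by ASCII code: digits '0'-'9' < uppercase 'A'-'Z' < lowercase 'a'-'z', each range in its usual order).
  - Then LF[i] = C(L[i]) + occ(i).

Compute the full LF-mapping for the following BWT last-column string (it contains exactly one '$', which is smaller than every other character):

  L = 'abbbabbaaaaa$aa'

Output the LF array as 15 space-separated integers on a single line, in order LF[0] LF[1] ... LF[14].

Answer: 1 10 11 12 2 13 14 3 4 5 6 7 0 8 9

Derivation:
Char counts: '$':1, 'a':9, 'b':5
C (first-col start): C('$')=0, C('a')=1, C('b')=10
L[0]='a': occ=0, LF[0]=C('a')+0=1+0=1
L[1]='b': occ=0, LF[1]=C('b')+0=10+0=10
L[2]='b': occ=1, LF[2]=C('b')+1=10+1=11
L[3]='b': occ=2, LF[3]=C('b')+2=10+2=12
L[4]='a': occ=1, LF[4]=C('a')+1=1+1=2
L[5]='b': occ=3, LF[5]=C('b')+3=10+3=13
L[6]='b': occ=4, LF[6]=C('b')+4=10+4=14
L[7]='a': occ=2, LF[7]=C('a')+2=1+2=3
L[8]='a': occ=3, LF[8]=C('a')+3=1+3=4
L[9]='a': occ=4, LF[9]=C('a')+4=1+4=5
L[10]='a': occ=5, LF[10]=C('a')+5=1+5=6
L[11]='a': occ=6, LF[11]=C('a')+6=1+6=7
L[12]='$': occ=0, LF[12]=C('$')+0=0+0=0
L[13]='a': occ=7, LF[13]=C('a')+7=1+7=8
L[14]='a': occ=8, LF[14]=C('a')+8=1+8=9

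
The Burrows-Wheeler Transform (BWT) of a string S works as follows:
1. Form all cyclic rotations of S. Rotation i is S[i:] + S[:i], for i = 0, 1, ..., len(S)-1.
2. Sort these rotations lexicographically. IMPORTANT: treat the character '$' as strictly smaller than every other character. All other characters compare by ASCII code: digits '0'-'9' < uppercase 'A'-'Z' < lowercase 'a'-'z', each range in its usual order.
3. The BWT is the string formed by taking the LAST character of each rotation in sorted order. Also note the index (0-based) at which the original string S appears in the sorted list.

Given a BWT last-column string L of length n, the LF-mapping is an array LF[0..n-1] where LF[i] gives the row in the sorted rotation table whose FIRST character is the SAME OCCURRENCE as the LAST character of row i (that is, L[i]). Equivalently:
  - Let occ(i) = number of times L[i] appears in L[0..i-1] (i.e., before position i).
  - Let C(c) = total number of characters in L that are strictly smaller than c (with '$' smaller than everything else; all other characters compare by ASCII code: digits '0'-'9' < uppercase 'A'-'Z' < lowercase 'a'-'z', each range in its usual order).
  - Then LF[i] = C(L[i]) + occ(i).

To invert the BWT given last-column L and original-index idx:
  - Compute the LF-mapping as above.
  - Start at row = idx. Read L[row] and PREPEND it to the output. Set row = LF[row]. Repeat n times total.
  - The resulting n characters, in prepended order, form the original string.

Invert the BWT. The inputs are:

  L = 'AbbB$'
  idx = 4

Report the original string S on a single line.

LF mapping: 1 3 4 2 0
Walk LF starting at row 4, prepending L[row]:
  step 1: row=4, L[4]='$', prepend. Next row=LF[4]=0
  step 2: row=0, L[0]='A', prepend. Next row=LF[0]=1
  step 3: row=1, L[1]='b', prepend. Next row=LF[1]=3
  step 4: row=3, L[3]='B', prepend. Next row=LF[3]=2
  step 5: row=2, L[2]='b', prepend. Next row=LF[2]=4
Reversed output: bBbA$

Answer: bBbA$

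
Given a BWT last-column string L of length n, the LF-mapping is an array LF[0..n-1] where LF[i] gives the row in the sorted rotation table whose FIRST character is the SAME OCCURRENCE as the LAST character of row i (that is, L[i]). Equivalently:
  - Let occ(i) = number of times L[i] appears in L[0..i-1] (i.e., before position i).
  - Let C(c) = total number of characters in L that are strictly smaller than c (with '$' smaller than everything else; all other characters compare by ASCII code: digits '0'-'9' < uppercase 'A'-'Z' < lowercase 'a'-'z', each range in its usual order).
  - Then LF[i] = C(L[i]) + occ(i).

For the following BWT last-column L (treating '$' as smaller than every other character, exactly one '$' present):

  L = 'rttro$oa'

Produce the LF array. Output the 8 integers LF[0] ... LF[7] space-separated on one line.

Char counts: '$':1, 'a':1, 'o':2, 'r':2, 't':2
C (first-col start): C('$')=0, C('a')=1, C('o')=2, C('r')=4, C('t')=6
L[0]='r': occ=0, LF[0]=C('r')+0=4+0=4
L[1]='t': occ=0, LF[1]=C('t')+0=6+0=6
L[2]='t': occ=1, LF[2]=C('t')+1=6+1=7
L[3]='r': occ=1, LF[3]=C('r')+1=4+1=5
L[4]='o': occ=0, LF[4]=C('o')+0=2+0=2
L[5]='$': occ=0, LF[5]=C('$')+0=0+0=0
L[6]='o': occ=1, LF[6]=C('o')+1=2+1=3
L[7]='a': occ=0, LF[7]=C('a')+0=1+0=1

Answer: 4 6 7 5 2 0 3 1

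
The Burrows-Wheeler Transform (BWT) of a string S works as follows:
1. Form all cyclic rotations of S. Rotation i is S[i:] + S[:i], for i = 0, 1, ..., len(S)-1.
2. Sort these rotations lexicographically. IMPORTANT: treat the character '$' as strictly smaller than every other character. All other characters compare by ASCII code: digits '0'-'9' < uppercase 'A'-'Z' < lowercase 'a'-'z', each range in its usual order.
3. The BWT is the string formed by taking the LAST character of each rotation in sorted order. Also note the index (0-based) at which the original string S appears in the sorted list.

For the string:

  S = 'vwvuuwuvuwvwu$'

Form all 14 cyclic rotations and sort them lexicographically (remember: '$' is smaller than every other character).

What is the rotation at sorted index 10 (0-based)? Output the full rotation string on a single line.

All 14 rotations (rotation i = S[i:]+S[:i]):
  rot[0] = vwvuuwuvuwvwu$
  rot[1] = wvuuwuvuwvwu$v
  rot[2] = vuuwuvuwvwu$vw
  rot[3] = uuwuvuwvwu$vwv
  rot[4] = uwuvuwvwu$vwvu
  rot[5] = wuvuwvwu$vwvuu
  rot[6] = uvuwvwu$vwvuuw
  rot[7] = vuwvwu$vwvuuwu
  rot[8] = uwvwu$vwvuuwuv
  rot[9] = wvwu$vwvuuwuvu
  rot[10] = vwu$vwvuuwuvuw
  rot[11] = wu$vwvuuwuvuwv
  rot[12] = u$vwvuuwuvuwvw
  rot[13] = $vwvuuwuvuwvwu
Sorted (with $ < everything):
  sorted[0] = $vwvuuwuvuwvwu
  sorted[1] = u$vwvuuwuvuwvw
  sorted[2] = uuwuvuwvwu$vwv
  sorted[3] = uvuwvwu$vwvuuw
  sorted[4] = uwuvuwvwu$vwvu
  sorted[5] = uwvwu$vwvuuwuv
  sorted[6] = vuuwuvuwvwu$vw
  sorted[7] = vuwvwu$vwvuuwu
  sorted[8] = vwu$vwvuuwuvuw
  sorted[9] = vwvuuwuvuwvwu$
  sorted[10] = wu$vwvuuwuvuwv
  sorted[11] = wuvuwvwu$vwvuu
  sorted[12] = wvuuwuvuwvwu$v
  sorted[13] = wvwu$vwvuuwuvu
sorted[10] = wu$vwvuuwuvuwv

Answer: wu$vwvuuwuvuwv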